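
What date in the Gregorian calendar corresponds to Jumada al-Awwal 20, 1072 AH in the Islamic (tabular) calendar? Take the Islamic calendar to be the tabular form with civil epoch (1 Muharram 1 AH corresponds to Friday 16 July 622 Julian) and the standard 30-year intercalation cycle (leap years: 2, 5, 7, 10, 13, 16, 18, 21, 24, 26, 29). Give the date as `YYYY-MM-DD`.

Julian Day Number of the source date = 2328104.
Converting JDN 2328104 to the Gregorian calendar gives 11 January 1662 CE.

1662-01-11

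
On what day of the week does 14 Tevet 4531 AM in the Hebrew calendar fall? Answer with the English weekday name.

Saturday

Equivalently 9 January 771 Gregorian, JDN 2002670.
2002670 ≡ 5 (mod 7); counting from Monday = 0 gives Saturday.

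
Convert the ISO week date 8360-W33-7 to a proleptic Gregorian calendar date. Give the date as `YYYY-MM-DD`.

8360-08-21

ISO week 1 of 8360 is the week containing the first Thursday of 8360.
Week 33, day 7 (Sunday) lands on 8360-08-21.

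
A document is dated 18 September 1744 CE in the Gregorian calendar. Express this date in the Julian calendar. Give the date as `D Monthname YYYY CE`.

7 September 1744 CE

At this point the Julian calendar is 11 days behind the Gregorian.
18 September 1744 Gregorian − 11 days → 7 September 1744 Julian.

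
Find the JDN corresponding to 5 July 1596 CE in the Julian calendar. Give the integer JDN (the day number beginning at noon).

2304183

Equivalently 15 July 1596 (Gregorian).
JDN 2451545 is 1 January 2000 CE (Gregorian); the target day is −147362 days from there, so JDN = 2304183.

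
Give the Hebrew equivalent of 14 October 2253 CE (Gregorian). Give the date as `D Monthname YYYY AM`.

21 Tishrei 6014 AM

Julian Day Number of the source date = 2544238.
Converting JDN 2544238 to the Hebrew calendar gives 21 Tishrei 6014 AM.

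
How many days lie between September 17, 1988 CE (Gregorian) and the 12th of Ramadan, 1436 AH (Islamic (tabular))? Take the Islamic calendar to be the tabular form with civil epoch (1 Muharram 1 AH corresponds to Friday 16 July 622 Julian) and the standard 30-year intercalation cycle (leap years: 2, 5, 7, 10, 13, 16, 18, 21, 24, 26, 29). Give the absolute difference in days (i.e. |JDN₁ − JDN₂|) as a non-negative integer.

First date → JDN 2447422; second date → JDN 2457203.
The interval is |2447422 − 2457203| = 9781 days.

9781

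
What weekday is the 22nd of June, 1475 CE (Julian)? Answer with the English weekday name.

Thursday

Equivalently 1 July 1475 Gregorian, JDN 2259974.
Since JDN mod 7 = 3 (0 = Monday), the day is Thursday.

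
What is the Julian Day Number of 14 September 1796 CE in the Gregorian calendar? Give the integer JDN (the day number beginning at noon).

2377293

JDN 2299161 is 15 October 1582 CE (Gregorian); the target day is +78132 days from there, so JDN = 2377293.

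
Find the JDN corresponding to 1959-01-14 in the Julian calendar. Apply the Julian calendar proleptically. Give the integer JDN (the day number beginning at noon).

In the Gregorian calendar the same day is 27 January 1959.
JDN 2451545 is 1 January 2000 CE (Gregorian); the target day is −14949 days from there, so JDN = 2436596.

2436596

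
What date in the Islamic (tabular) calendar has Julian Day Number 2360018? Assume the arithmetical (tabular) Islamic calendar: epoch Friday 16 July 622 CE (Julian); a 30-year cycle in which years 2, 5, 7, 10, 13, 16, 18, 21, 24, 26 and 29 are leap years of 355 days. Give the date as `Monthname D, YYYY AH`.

Jumada al-Thani 11, 1162 AH

JDN 2360018 is 29 May 1749 in the Gregorian calendar.
In the tabular Islamic calendar that day is Jumada al-Thani 11, 1162 AH.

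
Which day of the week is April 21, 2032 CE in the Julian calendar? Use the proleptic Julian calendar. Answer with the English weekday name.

Equivalently 4 May 2032 Gregorian, JDN 2463357.
JDN 2463357 mod 7 = 1, and JDN 0 was a Monday, so this is a Tuesday.

Tuesday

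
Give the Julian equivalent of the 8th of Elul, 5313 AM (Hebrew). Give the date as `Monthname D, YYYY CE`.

August 18, 1553 CE

Both dates share Julian Day Number 2288521; in the Julian calendar that is 18 August 1553 CE.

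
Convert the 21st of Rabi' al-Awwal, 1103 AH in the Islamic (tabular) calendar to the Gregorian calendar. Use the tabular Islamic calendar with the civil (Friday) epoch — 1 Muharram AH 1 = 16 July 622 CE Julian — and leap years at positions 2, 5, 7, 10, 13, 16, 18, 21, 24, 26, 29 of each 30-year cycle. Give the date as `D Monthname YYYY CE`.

Julian Day Number of the source date = 2339031.
Converting JDN 2339031 to the Gregorian calendar gives 12 December 1691 CE.

12 December 1691 CE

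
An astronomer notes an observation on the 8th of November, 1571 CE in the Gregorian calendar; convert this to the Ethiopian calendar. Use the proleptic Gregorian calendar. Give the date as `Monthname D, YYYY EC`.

Julian Day Number of the source date = 2295167.
Converting JDN 2295167 to the Ethiopian calendar gives 1 Hidar 1564 EC.

Hidar 1, 1564 EC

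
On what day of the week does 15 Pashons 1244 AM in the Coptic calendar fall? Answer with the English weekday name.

In the proleptic Gregorian calendar this is 20 May 1528 (JDN 2279290).
2279290 ≡ 6 (mod 7); counting from Monday = 0 gives Sunday.

Sunday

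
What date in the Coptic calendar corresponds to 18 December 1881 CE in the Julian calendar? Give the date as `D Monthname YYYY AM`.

Julian Day Number of the source date = 2408445.
Converting JDN 2408445 to the Coptic calendar gives 22 Koiak 1598 AM.

22 Koiak 1598 AM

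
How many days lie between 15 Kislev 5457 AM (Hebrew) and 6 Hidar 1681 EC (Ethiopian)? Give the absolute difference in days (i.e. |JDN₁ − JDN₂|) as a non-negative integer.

2949

JDN of the first date = 2340855.
JDN of the second date = 2337906.
|2337906 − 2340855| = 2949.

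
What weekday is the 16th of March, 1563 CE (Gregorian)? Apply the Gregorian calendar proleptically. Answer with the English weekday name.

Saturday

Since JDN mod 7 = 5 (0 = Monday), the day is Saturday.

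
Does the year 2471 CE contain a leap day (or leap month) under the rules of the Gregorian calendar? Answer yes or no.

no

2471 is not divisible by 4, so it is a common year.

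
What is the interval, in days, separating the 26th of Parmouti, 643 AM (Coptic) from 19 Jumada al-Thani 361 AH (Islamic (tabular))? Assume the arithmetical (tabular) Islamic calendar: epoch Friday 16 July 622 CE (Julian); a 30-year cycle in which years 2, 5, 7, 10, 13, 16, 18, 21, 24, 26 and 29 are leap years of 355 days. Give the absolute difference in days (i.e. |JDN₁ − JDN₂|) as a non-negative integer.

JDN of the first date = 2059755.
JDN of the second date = 2076178.
|2076178 − 2059755| = 16423.

16423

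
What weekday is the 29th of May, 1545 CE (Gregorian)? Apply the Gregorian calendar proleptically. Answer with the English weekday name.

Tuesday

Since JDN mod 7 = 1 (0 = Monday), the day is Tuesday.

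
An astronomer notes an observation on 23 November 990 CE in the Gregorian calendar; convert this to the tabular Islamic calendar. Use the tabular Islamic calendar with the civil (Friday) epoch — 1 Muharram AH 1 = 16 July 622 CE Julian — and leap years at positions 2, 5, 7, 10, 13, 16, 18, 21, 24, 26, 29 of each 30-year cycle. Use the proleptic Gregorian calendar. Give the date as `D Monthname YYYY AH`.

26 Sha'ban 380 AH

Both dates share Julian Day Number 2082977; in the tabular Islamic calendar that is 26 Sha'ban 380 AH.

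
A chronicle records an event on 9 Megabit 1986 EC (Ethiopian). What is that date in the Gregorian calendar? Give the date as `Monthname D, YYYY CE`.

Both dates share Julian Day Number 2449430; in the Gregorian calendar that is 18 March 1994 CE.

March 18, 1994 CE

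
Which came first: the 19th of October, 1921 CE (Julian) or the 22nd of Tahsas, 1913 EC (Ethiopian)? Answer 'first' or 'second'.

second

The two dates have Julian Day Numbers 2422995 and 2422690 respectively.
Since 2422690 < 2422995, the second date comes first.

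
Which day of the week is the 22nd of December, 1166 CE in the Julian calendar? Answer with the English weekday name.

In the proleptic Gregorian calendar this is 29 December 1166 (JDN 2147295).
JDN 2147295 mod 7 = 3, and JDN 0 was a Monday, so this is a Thursday.

Thursday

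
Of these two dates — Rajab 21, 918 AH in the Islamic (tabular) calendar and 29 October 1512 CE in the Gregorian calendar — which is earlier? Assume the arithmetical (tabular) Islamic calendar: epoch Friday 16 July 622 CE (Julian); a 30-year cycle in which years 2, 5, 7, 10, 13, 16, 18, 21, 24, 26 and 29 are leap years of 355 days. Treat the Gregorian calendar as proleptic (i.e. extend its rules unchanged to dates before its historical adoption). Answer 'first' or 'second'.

The two dates have Julian Day Numbers 2273591 and 2273608 respectively.
Since 2273591 < 2273608, the first date comes first.

first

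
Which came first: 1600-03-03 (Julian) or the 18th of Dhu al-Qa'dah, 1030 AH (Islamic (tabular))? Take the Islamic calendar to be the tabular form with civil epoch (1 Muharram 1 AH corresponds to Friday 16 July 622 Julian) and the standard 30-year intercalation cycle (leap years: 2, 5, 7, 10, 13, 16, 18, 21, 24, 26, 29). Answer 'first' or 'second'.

first

First date → JDN 2305520; second date → JDN 2313395.
JDN 2305520 < JDN 2313395, so the first date is earlier.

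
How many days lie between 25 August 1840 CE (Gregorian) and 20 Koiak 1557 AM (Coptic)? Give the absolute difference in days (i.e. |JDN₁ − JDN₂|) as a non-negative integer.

First date → JDN 2393343; second date → JDN 2393468.
The interval is |2393343 − 2393468| = 125 days.

125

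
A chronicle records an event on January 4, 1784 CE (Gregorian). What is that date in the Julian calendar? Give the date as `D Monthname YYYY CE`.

24 December 1783 CE

The Julian–Gregorian offset here is 11 days (Julian trailing).
4 January 1784 Gregorian − 11 days → 24 December 1783 Julian.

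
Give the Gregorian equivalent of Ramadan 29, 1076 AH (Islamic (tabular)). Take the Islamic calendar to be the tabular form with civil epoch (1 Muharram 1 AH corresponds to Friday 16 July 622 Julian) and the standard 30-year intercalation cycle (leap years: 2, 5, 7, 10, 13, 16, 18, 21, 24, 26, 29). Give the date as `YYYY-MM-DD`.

1666-04-04

Both dates share Julian Day Number 2329648; in the Gregorian calendar that is 4 April 1666 CE.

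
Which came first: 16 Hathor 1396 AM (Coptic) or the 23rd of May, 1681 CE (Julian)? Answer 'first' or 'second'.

first

The two dates have Julian Day Numbers 2334629 and 2335186 respectively.
Since 2334629 < 2335186, the first date comes first.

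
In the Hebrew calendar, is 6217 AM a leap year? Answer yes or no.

no

Hebrew year 6217 is year 4 of its 19-year Metonic cycle; leap years are at positions 3, 6, 8, 11, 14, 17, 19, so it is a common year (12 months).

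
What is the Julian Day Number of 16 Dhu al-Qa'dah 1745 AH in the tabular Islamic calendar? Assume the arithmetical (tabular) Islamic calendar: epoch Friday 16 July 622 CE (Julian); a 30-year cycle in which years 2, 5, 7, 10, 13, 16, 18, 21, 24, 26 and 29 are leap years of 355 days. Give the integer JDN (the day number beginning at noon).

2566765

Equivalently 19 June 2315 (Gregorian).
JDN 2400001 is 17 November 1858 CE (Gregorian), MJD 0; the target day is +166764 days from there, so JDN = 2566765.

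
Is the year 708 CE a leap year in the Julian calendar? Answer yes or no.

yes

708 mod 4 = 0, so it is a leap year in the Julian calendar.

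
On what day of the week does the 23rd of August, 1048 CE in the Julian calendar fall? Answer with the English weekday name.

Equivalently 29 August 1048 Gregorian, JDN 2104075.
2104075 ≡ 1 (mod 7); counting from Monday = 0 gives Tuesday.

Tuesday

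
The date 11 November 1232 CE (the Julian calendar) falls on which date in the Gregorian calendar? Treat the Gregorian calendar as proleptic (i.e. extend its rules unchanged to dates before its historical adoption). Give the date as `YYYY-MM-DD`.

At this point the Julian calendar is 7 days behind the Gregorian.
11 November 1232 Julian + 7 days → 18 November 1232 Gregorian.

1232-11-18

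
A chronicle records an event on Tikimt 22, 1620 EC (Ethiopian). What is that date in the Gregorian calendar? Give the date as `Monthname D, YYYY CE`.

Both dates share Julian Day Number 2315612; in the Gregorian calendar that is 30 October 1627 CE.

October 30, 1627 CE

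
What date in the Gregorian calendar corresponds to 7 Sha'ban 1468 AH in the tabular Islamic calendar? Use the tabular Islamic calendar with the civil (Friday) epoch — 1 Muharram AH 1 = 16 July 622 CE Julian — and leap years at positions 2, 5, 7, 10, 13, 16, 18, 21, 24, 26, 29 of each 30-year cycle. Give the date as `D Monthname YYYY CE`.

Both dates share Julian Day Number 2468509; in the Gregorian calendar that is 12 June 2046 CE.

12 June 2046 CE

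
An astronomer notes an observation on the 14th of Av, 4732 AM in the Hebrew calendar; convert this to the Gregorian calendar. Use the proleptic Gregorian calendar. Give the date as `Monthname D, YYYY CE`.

August 2, 972 CE

Both dates share Julian Day Number 2076290; in the Gregorian calendar that is 2 August 972 CE.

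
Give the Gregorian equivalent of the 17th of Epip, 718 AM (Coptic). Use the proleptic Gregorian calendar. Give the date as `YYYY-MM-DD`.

1002-07-17

Both dates share Julian Day Number 2087230; in the Gregorian calendar that is 17 July 1002 CE.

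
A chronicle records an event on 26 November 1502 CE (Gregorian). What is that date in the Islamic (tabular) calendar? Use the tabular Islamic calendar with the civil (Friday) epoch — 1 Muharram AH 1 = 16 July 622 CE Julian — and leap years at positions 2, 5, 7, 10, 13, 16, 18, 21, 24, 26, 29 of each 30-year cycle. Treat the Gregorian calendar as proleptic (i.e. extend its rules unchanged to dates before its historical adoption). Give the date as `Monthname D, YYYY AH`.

Jumada al-Awwal 15, 908 AH

Julian Day Number of the source date = 2269983.
Converting JDN 2269983 to the tabular Islamic calendar gives 15 Jumada al-Awwal 908 AH.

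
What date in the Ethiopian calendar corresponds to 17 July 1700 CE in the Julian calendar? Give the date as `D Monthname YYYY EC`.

23 Hamle 1692 EC

Both dates share Julian Day Number 2342181; in the Ethiopian calendar that is 23 Hamle 1692 EC.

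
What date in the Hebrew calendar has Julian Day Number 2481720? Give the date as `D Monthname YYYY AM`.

18 Av 5842 AM

The Gregorian equivalent of JDN 2481720 is 13 August 2082.
In the Hebrew calendar that day is 18 Av 5842 AM.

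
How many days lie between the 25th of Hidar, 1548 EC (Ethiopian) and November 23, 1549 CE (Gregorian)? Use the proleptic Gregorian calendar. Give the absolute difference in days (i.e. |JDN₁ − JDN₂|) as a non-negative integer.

First date → JDN 2289347; second date → JDN 2287147.
The interval is |2289347 − 2287147| = 2200 days.

2200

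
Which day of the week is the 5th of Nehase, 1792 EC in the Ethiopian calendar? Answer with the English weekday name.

Sunday

This is JDN 2378718 (10 August 1800 Gregorian).
JDN 2378718 mod 7 = 6, and JDN 0 was a Monday, so this is a Sunday.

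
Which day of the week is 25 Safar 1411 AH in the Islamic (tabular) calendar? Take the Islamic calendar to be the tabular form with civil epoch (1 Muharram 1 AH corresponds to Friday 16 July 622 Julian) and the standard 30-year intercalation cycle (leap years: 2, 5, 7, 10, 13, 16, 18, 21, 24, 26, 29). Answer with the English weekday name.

In the Gregorian calendar this is 16 September 1990 (JDN 2448151).
2448151 ≡ 6 (mod 7); counting from Monday = 0 gives Sunday.

Sunday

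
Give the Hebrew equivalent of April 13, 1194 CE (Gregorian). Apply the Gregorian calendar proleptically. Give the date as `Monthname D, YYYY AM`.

Nisan 14, 4954 AM

Both dates share Julian Day Number 2157262; in the Hebrew calendar that is 14 Nisan 4954 AM.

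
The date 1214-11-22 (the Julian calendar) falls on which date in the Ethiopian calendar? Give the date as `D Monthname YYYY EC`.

Both dates share Julian Day Number 2164797; in the Ethiopian calendar that is 26 Hidar 1207 EC.

26 Hidar 1207 EC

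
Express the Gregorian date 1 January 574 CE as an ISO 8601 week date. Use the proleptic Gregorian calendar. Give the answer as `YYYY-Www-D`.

The weekday is Saturday (ISO weekday 6).
That Saturday belongs to ISO week 52 of ISO year 573.

0573-W52-6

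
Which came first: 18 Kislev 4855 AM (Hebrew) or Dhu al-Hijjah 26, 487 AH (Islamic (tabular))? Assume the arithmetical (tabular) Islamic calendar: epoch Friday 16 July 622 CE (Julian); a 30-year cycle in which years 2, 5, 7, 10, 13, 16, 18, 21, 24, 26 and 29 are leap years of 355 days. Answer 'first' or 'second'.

The two dates have Julian Day Numbers 2120974 and 2121012 respectively.
Since 2120974 < 2121012, the first date comes first.

first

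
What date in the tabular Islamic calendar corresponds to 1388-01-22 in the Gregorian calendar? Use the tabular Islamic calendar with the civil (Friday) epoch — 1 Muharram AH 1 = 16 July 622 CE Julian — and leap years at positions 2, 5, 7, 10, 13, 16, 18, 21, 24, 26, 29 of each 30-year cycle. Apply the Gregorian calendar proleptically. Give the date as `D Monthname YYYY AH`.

4 Muharram 790 AH

Both dates share Julian Day Number 2228038; in the tabular Islamic calendar that is 4 Muharram 790 AH.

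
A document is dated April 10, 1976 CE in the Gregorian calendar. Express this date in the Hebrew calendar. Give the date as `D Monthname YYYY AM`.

10 Nisan 5736 AM

Both dates share Julian Day Number 2442879; in the Hebrew calendar that is 10 Nisan 5736 AM.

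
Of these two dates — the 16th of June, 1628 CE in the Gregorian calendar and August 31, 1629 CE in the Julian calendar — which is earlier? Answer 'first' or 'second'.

Converting both to JDN: 2315842 vs 2316293; the smaller is the first.

first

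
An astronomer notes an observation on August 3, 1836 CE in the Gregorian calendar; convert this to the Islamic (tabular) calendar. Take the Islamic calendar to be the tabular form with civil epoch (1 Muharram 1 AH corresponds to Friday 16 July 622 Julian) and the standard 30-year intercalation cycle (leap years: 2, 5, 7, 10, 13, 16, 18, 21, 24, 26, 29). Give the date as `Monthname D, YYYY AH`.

Rabi' al-Thani 19, 1252 AH

Julian Day Number of the source date = 2391860.
Converting JDN 2391860 to the tabular Islamic calendar gives 19 Rabi' al-Thani 1252 AH.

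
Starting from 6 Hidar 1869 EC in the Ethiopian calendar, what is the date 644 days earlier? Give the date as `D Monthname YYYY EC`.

3 Yekatit 1867 EC

JDN of 6 Hidar 1869 EC = 2406573.
2406573 − 644 = 2405929.
JDN 2405929 in the Ethiopian calendar is 3 Yekatit 1867 EC.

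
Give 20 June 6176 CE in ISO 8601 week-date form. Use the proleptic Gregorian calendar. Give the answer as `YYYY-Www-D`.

6176-W25-4

The weekday is Thursday (ISO weekday 4).
That Thursday belongs to ISO week 25 of ISO year 6176.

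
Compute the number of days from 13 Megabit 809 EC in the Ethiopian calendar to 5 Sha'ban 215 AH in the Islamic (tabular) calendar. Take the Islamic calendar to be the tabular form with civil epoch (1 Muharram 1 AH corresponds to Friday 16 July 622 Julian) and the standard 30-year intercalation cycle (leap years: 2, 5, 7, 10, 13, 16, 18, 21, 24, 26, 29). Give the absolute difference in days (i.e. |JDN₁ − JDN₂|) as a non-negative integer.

JDN of the first date = 2019535.
JDN of the second date = 2024485.
|2024485 − 2019535| = 4950.

4950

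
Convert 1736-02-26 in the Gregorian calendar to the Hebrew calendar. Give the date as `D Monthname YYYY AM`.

14 Adar 5496 AM

Julian Day Number of the source date = 2355177.
Converting JDN 2355177 to the Hebrew calendar gives 14 Adar 5496 AM.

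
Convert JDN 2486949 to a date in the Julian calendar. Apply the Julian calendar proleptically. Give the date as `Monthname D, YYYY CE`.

The Gregorian equivalent of JDN 2486949 is 6 December 2096.
In the Julian calendar that day is November 23, 2096 CE.

November 23, 2096 CE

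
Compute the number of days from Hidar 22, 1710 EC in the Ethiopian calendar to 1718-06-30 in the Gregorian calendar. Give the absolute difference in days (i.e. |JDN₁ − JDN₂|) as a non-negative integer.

JDN of the first date = 2348514.
JDN of the second date = 2348727.
|2348727 − 2348514| = 213.

213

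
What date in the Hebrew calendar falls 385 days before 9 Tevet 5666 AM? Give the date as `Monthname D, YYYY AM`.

Counting 385 days back from JDN 2417217 reaches JDN 2416832, which is Tevet 9, 5665 AM.

Tevet 9, 5665 AM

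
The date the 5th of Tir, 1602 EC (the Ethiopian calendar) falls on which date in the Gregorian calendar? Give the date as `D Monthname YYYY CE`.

Julian Day Number of the source date = 2309110.
Converting JDN 2309110 to the Gregorian calendar gives 10 January 1610 CE.

10 January 1610 CE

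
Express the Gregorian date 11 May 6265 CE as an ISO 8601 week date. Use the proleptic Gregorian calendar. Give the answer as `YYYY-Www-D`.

6265-W19-4

The weekday is Thursday (ISO weekday 4).
That Thursday belongs to ISO week 19 of ISO year 6265.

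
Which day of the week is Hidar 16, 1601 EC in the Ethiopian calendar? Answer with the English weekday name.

Saturday

Equivalently 22 November 1608 Gregorian, JDN 2308696.
Since JDN mod 7 = 5 (0 = Monday), the day is Saturday.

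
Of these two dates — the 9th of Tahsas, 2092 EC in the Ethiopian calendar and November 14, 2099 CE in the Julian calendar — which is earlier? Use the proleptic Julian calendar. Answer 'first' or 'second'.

second

First date → JDN 2488057; second date → JDN 2488035.
JDN 2488035 < JDN 2488057, so the second date is earlier.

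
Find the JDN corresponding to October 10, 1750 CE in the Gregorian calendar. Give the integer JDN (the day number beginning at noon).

2360517

JDN 2451545 is 1 January 2000 CE (Gregorian); the target day is −91028 days from there, so JDN = 2360517.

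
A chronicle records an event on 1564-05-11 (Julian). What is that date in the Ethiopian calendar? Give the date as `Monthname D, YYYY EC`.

Ginbot 16, 1556 EC

Julian Day Number of the source date = 2292440.
Converting JDN 2292440 to the Ethiopian calendar gives 16 Ginbot 1556 EC.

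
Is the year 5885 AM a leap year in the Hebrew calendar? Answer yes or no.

yes

Hebrew year 5885 is year 14 of its 19-year Metonic cycle; leap years are at positions 3, 6, 8, 11, 14, 17, 19, so it is a leap year (13 months).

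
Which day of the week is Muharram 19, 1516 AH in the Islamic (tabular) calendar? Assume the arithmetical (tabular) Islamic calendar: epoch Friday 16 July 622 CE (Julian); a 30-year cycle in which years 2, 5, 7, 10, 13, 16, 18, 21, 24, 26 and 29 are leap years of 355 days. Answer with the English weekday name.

Tuesday

Equivalently 24 June 2092 Gregorian, JDN 2485323.
Since JDN mod 7 = 1 (0 = Monday), the day is Tuesday.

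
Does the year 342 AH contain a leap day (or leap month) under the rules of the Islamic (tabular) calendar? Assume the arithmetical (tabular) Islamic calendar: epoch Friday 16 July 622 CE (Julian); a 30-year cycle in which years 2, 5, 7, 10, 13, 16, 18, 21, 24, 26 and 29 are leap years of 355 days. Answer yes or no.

Year 342 AH is year 12 of its 30-year cycle; leap positions are 2, 5, 7, 10, 13, 16, 18, 21, 24, 26, 29, so it is a common year (354 days).

no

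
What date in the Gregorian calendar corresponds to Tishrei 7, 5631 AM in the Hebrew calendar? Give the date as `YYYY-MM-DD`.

Both dates share Julian Day Number 2404338; in the Gregorian calendar that is 2 October 1870 CE.

1870-10-02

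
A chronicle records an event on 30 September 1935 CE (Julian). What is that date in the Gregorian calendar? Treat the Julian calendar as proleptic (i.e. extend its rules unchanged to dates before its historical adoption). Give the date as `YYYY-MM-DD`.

The Julian–Gregorian offset here is 13 days (Julian trailing).
30 September 1935 Julian + 13 days → 13 October 1935 Gregorian.

1935-10-13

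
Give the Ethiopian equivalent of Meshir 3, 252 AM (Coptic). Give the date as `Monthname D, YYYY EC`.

Both dates share Julian Day Number 1916860; in the Ethiopian calendar that is 3 Yekatit 528 EC.

Yekatit 3, 528 EC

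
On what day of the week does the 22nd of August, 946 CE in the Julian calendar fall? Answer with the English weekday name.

Saturday

This is JDN 2066818 (27 August 946 Gregorian).
Since JDN mod 7 = 5 (0 = Monday), the day is Saturday.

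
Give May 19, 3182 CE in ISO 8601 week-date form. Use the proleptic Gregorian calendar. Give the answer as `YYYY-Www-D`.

3182-W20-3

The weekday is Wednesday (ISO weekday 3).
That Wednesday belongs to ISO week 20 of ISO year 3182.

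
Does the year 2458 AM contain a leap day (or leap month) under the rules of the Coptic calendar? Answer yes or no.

2458 mod 4 = 2; in the Coptic calendar a year is leap when year mod 4 = 3, so it is a common year.

no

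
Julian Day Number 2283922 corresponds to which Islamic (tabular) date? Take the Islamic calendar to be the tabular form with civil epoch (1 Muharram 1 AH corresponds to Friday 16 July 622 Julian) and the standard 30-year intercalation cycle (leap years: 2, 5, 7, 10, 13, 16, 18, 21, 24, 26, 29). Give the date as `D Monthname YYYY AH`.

The proleptic Gregorian equivalent of JDN 2283922 is 24 January 1541.
In the tabular Islamic calendar that day is 16 Ramadan 947 AH.

16 Ramadan 947 AH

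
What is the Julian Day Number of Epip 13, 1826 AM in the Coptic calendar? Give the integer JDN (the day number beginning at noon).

2491923

Equivalently 21 July 2110 (Gregorian).
JDN 2451545 is 1 January 2000 CE (Gregorian); the target day is +40378 days from there, so JDN = 2491923.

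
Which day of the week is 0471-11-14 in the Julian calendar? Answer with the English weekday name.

Equivalently 15 November 471 Gregorian, JDN 1893408.
1893408 ≡ 6 (mod 7); counting from Monday = 0 gives Sunday.

Sunday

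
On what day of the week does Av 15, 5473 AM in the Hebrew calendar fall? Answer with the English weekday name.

In the Gregorian calendar this is 7 August 1713 (JDN 2346939).
2346939 ≡ 0 (mod 7); counting from Monday = 0 gives Monday.

Monday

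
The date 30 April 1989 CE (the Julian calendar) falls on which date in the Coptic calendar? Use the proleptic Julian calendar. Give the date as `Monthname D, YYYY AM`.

Both dates share Julian Day Number 2447660; in the Coptic calendar that is 5 Pashons 1705 AM.

Pashons 5, 1705 AM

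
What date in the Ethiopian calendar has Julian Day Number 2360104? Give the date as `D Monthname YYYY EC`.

19 Nehase 1741 EC

The Gregorian equivalent of JDN 2360104 is 23 August 1749.
In the Ethiopian calendar that day is 19 Nehase 1741 EC.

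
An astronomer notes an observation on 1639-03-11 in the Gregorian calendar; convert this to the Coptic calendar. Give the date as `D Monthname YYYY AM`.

5 Paremhat 1355 AM

Both dates share Julian Day Number 2319762; in the Coptic calendar that is 5 Paremhat 1355 AM.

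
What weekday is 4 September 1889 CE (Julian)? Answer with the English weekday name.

This is JDN 2411262 (16 September 1889 Gregorian).
Since JDN mod 7 = 0 (0 = Monday), the day is Monday.

Monday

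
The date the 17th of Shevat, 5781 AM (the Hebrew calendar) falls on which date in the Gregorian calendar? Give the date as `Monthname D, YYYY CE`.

January 30, 2021 CE

Julian Day Number of the source date = 2459245.
Converting JDN 2459245 to the Gregorian calendar gives 30 January 2021 CE.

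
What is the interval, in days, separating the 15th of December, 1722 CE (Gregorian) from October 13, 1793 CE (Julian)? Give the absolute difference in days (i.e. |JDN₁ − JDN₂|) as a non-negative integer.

25881

First date → JDN 2350356; second date → JDN 2376237.
The interval is |2350356 − 2376237| = 25881 days.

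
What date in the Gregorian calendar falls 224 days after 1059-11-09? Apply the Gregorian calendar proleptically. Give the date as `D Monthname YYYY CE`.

JDN of 1059-11-09 = 2108164.
2108164 + 224 = 2108388.
JDN 2108388 in the Gregorian calendar is 20 June 1060 CE.

20 June 1060 CE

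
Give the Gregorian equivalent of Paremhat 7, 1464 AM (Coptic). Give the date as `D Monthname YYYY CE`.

Both dates share Julian Day Number 2359577; in the Gregorian calendar that is 14 March 1748 CE.

14 March 1748 CE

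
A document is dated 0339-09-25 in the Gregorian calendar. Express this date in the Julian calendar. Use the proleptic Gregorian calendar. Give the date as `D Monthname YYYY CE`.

For dates in this range the Gregorian date is 1 day ahead of the Julian.
25 September 339 Gregorian − 1 day → 24 September 339 Julian.

24 September 339 CE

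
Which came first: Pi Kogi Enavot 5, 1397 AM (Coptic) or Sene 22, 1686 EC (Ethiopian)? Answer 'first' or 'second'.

first

Converting both to JDN: 2335283 vs 2339958; the smaller is the first.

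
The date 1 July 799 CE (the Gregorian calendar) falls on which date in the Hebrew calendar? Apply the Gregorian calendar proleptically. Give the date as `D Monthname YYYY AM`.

19 Tammuz 4559 AM

Both dates share Julian Day Number 2013070; in the Hebrew calendar that is 19 Tammuz 4559 AM.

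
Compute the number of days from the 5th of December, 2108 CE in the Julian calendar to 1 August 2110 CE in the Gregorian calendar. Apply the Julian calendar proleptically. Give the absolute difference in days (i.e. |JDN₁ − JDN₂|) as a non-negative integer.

590

First date → JDN 2491344; second date → JDN 2491934.
The interval is |2491344 − 2491934| = 590 days.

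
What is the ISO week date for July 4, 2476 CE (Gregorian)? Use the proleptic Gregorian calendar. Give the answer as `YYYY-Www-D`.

2476-W27-6

The weekday is Saturday (ISO weekday 6).
That Saturday belongs to ISO week 27 of ISO year 2476.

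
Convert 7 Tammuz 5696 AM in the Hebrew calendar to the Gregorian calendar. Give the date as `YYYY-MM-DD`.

1936-06-27

Both dates share Julian Day Number 2428347; in the Gregorian calendar that is 27 June 1936 CE.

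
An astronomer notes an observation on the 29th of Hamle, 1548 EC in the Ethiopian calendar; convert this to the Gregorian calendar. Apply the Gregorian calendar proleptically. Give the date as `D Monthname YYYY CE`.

2 August 1556 CE

Julian Day Number of the source date = 2289591.
Converting JDN 2289591 to the Gregorian calendar gives 2 August 1556 CE.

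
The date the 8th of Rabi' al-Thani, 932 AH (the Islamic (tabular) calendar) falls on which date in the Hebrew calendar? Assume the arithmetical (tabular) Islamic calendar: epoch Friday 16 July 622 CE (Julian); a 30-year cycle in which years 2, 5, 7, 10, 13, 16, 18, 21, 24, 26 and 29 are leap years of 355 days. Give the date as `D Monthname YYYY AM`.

Julian Day Number of the source date = 2278451.
Converting JDN 2278451 to the Hebrew calendar gives 8 Shevat 5286 AM.

8 Shevat 5286 AM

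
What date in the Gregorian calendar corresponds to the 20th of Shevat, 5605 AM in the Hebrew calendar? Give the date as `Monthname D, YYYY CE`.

Julian Day Number of the source date = 2394960.
Converting JDN 2394960 to the Gregorian calendar gives 28 January 1845 CE.

January 28, 1845 CE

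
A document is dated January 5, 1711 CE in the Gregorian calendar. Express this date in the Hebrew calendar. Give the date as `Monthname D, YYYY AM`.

Julian Day Number of the source date = 2345994.
Converting JDN 2345994 to the Hebrew calendar gives 14 Tevet 5471 AM.

Tevet 14, 5471 AM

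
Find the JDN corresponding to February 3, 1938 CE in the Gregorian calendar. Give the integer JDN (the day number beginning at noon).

JDN 2451545 is 1 January 2000 CE (Gregorian); the target day is −22612 days from there, so JDN = 2428933.

2428933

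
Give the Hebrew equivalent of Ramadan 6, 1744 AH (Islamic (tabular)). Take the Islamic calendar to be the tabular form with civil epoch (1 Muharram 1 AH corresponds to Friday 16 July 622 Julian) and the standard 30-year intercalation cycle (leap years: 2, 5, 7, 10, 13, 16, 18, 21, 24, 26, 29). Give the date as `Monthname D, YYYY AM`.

Iyar 5, 6074 AM

Julian Day Number of the source date = 2566342.
Converting JDN 2566342 to the Hebrew calendar gives 5 Iyar 6074 AM.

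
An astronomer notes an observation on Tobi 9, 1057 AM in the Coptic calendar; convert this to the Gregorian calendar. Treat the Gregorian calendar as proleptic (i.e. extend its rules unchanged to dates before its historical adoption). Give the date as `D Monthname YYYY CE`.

Both dates share Julian Day Number 2210862; in the Gregorian calendar that is 12 January 1341 CE.

12 January 1341 CE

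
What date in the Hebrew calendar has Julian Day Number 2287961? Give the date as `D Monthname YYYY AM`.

The proleptic Gregorian equivalent of JDN 2287961 is 15 February 1552.
In the Hebrew calendar that day is 10 Adar I 5312 AM.

10 Adar I 5312 AM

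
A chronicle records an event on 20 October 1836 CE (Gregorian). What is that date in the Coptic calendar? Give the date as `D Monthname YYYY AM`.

11 Paopi 1553 AM

Julian Day Number of the source date = 2391938.
Converting JDN 2391938 to the Coptic calendar gives 11 Paopi 1553 AM.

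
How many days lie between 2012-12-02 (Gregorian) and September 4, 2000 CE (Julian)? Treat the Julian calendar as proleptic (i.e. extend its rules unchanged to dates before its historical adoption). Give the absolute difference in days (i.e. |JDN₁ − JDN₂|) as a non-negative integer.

First date → JDN 2456264; second date → JDN 2451805.
The interval is |2456264 − 2451805| = 4459 days.

4459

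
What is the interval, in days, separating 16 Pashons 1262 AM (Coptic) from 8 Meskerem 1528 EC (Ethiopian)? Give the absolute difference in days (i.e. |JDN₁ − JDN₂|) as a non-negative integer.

First date → JDN 2285865; second date → JDN 2281965.
The interval is |2285865 − 2281965| = 3900 days.

3900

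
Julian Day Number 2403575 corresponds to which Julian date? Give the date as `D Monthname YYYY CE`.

The Gregorian equivalent of JDN 2403575 is 30 August 1868.
In the Julian calendar that day is 18 August 1868 CE.

18 August 1868 CE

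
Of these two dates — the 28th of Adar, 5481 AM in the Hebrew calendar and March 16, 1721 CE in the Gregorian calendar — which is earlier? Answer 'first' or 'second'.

Converting both to JDN: 2349728 vs 2349717; the smaller is the second.

second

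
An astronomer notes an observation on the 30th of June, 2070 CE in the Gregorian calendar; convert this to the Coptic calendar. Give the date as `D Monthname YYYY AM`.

23 Paoni 1786 AM

Julian Day Number of the source date = 2477293.
Converting JDN 2477293 to the Coptic calendar gives 23 Paoni 1786 AM.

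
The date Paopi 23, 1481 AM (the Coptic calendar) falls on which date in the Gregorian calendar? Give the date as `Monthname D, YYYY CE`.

October 31, 1764 CE

Both dates share Julian Day Number 2365652; in the Gregorian calendar that is 31 October 1764 CE.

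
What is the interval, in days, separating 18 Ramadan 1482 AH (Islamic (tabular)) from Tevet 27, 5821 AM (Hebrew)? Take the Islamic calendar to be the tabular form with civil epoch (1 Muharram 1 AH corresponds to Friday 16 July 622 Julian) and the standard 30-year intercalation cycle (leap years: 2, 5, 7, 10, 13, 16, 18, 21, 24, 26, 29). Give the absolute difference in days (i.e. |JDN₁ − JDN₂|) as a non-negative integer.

JDN of the first date = 2473510.
JDN of the second date = 2473844.
|2473844 − 2473510| = 334.

334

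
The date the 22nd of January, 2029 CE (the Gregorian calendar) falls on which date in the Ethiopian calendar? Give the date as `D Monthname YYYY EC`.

14 Tir 2021 EC

Both dates share Julian Day Number 2462159; in the Ethiopian calendar that is 14 Tir 2021 EC.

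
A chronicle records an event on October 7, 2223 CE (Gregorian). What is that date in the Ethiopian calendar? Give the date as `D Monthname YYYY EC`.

Both dates share Julian Day Number 2533273; in the Ethiopian calendar that is 24 Meskerem 2216 EC.

24 Meskerem 2216 EC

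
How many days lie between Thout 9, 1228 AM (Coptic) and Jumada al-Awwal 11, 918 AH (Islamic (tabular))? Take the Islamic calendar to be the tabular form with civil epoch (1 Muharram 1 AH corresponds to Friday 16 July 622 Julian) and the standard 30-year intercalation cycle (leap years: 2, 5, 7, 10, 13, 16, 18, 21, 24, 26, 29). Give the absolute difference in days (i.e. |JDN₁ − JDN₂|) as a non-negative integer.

322

First date → JDN 2273200; second date → JDN 2273522.
The interval is |2273200 − 2273522| = 322 days.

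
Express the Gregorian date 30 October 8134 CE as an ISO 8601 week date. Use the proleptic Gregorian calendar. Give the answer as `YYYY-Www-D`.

The weekday is Saturday (ISO weekday 6).
That Saturday belongs to ISO week 43 of ISO year 8134.

8134-W43-6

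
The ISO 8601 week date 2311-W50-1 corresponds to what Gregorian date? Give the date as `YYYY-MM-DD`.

2311-12-11

ISO week 1 of 2311 is the week containing the first Thursday of 2311.
Week 50, day 1 (Monday) lands on 2311-12-11.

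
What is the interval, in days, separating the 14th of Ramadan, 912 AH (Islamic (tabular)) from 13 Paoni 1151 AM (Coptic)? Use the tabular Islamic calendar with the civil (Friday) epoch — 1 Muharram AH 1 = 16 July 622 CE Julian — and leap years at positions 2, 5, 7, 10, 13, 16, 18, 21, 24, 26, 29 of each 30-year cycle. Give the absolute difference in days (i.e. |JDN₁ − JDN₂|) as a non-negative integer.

First date → JDN 2271517; second date → JDN 2245349.
The interval is |2271517 − 2245349| = 26168 days.

26168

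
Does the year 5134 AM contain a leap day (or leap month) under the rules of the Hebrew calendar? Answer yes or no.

no

Hebrew year 5134 is year 4 of its 19-year Metonic cycle; leap years are at positions 3, 6, 8, 11, 14, 17, 19, so it is a common year (12 months).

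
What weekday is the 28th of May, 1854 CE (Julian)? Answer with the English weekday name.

Equivalently 9 June 1854 Gregorian, JDN 2398379.
Since JDN mod 7 = 4 (0 = Monday), the day is Friday.

Friday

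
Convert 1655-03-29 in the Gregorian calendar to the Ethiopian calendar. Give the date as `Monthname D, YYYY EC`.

Megabit 23, 1647 EC

Julian Day Number of the source date = 2325624.
Converting JDN 2325624 to the Ethiopian calendar gives 23 Megabit 1647 EC.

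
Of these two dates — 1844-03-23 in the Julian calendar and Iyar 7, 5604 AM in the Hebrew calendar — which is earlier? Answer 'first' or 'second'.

first

First date → JDN 2394661; second date → JDN 2394683.
JDN 2394661 < JDN 2394683, so the first date is earlier.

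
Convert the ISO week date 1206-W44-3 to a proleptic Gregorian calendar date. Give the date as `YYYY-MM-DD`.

ISO week 1 of 1206 is the week containing the first Thursday of 1206.
Week 44, day 3 (Wednesday) lands on 1206-11-01.

1206-11-01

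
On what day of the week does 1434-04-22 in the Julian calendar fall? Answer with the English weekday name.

Thursday

This is JDN 2244938 (1 May 1434 Gregorian).
2244938 ≡ 3 (mod 7); counting from Monday = 0 gives Thursday.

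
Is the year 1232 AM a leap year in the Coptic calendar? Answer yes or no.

no

1232 mod 4 = 0; in the Coptic calendar a year is leap when year mod 4 = 3, so it is a common year.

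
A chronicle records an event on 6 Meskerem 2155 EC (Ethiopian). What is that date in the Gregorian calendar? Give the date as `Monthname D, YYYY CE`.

Both dates share Julian Day Number 2510974; in the Gregorian calendar that is 17 September 2162 CE.

September 17, 2162 CE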